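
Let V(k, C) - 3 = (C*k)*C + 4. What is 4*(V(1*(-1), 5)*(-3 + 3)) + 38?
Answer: 38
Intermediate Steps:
V(k, C) = 7 + k*C**2 (V(k, C) = 3 + ((C*k)*C + 4) = 3 + (k*C**2 + 4) = 3 + (4 + k*C**2) = 7 + k*C**2)
4*(V(1*(-1), 5)*(-3 + 3)) + 38 = 4*((7 + (1*(-1))*5**2)*(-3 + 3)) + 38 = 4*((7 - 1*25)*0) + 38 = 4*((7 - 25)*0) + 38 = 4*(-18*0) + 38 = 4*0 + 38 = 0 + 38 = 38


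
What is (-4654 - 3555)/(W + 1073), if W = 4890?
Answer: -8209/5963 ≈ -1.3767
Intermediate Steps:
(-4654 - 3555)/(W + 1073) = (-4654 - 3555)/(4890 + 1073) = -8209/5963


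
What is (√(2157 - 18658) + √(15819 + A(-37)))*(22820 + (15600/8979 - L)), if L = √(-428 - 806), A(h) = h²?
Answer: (68305460 - 2993*I*√1234)*(2*√4297 + I*√16501)/2993 ≈ 2.9965e+6 + 2.927e+6*I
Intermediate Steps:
L = I*√1234 (L = √(-1234) = I*√1234 ≈ 35.128*I)
(√(2157 - 18658) + √(15819 + A(-37)))*(22820 + (15600/8979 - L)) = (√(2157 - 18658) + √(15819 + (-37)²))*(22820 + (15600/8979 - I*√1234)) = (√(-16501) + √(15819 + 1369))*(22820 + (15600*(1/8979) - I*√1234)) = (I*√16501 + √17188)*(22820 + (5200/2993 - I*√1234)) = (I*√16501 + 2*√4297)*(68305460/2993 - I*√1234) = (2*√4297 + I*√16501)*(68305460/2993 - I*√1234) = (68305460/2993 - I*√1234)*(2*√4297 + I*√16501)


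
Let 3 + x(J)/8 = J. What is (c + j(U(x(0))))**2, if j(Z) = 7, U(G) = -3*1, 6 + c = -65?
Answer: 4096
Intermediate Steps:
c = -71 (c = -6 - 65 = -71)
x(J) = -24 + 8*J
U(G) = -3
(c + j(U(x(0))))**2 = (-71 + 7)**2 = (-64)**2 = 4096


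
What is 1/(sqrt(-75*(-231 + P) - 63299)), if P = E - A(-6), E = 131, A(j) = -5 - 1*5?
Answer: -I*sqrt(56549)/56549 ≈ -0.0042052*I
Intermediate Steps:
A(j) = -10 (A(j) = -5 - 5 = -10)
P = 141 (P = 131 - 1*(-10) = 131 + 10 = 141)
1/(sqrt(-75*(-231 + P) - 63299)) = 1/(sqrt(-75*(-231 + 141) - 63299)) = 1/(sqrt(-75*(-90) - 63299)) = 1/(sqrt(6750 - 63299)) = 1/(sqrt(-56549)) = 1/(I*sqrt(56549)) = -I*sqrt(56549)/56549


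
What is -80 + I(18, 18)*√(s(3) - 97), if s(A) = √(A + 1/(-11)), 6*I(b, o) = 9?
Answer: -80 + 3*I*√(11737 - 44*√22)/22 ≈ -80.0 + 14.643*I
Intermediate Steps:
I(b, o) = 3/2 (I(b, o) = (⅙)*9 = 3/2)
s(A) = √(-1/11 + A) (s(A) = √(A - 1/11) = √(-1/11 + A))
-80 + I(18, 18)*√(s(3) - 97) = -80 + 3*√(√(-11 + 121*3)/11 - 97)/2 = -80 + 3*√(√(-11 + 363)/11 - 97)/2 = -80 + 3*√(√352/11 - 97)/2 = -80 + 3*√((4*√22)/11 - 97)/2 = -80 + 3*√(4*√22/11 - 97)/2 = -80 + 3*√(-97 + 4*√22/11)/2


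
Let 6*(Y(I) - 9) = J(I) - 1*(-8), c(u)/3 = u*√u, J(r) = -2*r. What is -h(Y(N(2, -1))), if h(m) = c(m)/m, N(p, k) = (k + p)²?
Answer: -3*√10 ≈ -9.4868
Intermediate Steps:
c(u) = 3*u^(3/2) (c(u) = 3*(u*√u) = 3*u^(3/2))
Y(I) = 31/3 - I/3 (Y(I) = 9 + (-2*I - 1*(-8))/6 = 9 + (-2*I + 8)/6 = 9 + (8 - 2*I)/6 = 9 + (4/3 - I/3) = 31/3 - I/3)
h(m) = 3*√m (h(m) = (3*m^(3/2))/m = 3*√m)
-h(Y(N(2, -1))) = -3*√(31/3 - (-1 + 2)²/3) = -3*√(31/3 - ⅓*1²) = -3*√(31/3 - ⅓*1) = -3*√(31/3 - ⅓) = -3*√10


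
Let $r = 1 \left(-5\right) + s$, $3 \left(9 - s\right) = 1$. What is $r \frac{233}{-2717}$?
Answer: $- \frac{233}{741} \approx -0.31444$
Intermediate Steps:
$s = \frac{26}{3}$ ($s = 9 - \frac{1}{3} = \frac{26}{3} \approx 8.6667$)
$r = \frac{11}{3}$ ($r = 1 \left(-5\right) + \frac{26}{3} = -5 + \frac{26}{3} = \frac{11}{3} \approx 3.6667$)
$r \frac{233}{-2717} = \frac{11 \frac{233}{-2717}}{3} = \frac{11 \cdot 233 \left(- \frac{1}{2717}\right)}{3} = \frac{11}{3} \left(- \frac{233}{2717}\right) = - \frac{233}{741}$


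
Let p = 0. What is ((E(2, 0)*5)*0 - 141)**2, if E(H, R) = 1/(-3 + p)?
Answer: 19881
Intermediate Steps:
E(H, R) = -1/3 (E(H, R) = 1/(-3 + 0) = 1/(-3) = -1/3)
((E(2, 0)*5)*0 - 141)**2 = (-1/3*5*0 - 141)**2 = (-5/3*0 - 141)**2 = (0 - 141)**2 = (-141)**2 = 19881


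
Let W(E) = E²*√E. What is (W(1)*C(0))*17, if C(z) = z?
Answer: 0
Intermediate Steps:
W(E) = E^(5/2)
(W(1)*C(0))*17 = (1^(5/2)*0)*17 = (1*0)*17 = 0*17 = 0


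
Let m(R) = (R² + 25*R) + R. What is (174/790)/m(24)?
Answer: 29/158000 ≈ 0.00018354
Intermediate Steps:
m(R) = R² + 26*R
(174/790)/m(24) = (174/790)/((24*(26 + 24))) = (174*(1/790))/((24*50)) = (87/395)/1200 = (87/395)*(1/1200) = 29/158000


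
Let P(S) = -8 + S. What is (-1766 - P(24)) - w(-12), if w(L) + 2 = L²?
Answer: -1924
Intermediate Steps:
w(L) = -2 + L²
(-1766 - P(24)) - w(-12) = (-1766 - (-8 + 24)) - (-2 + (-12)²) = (-1766 - 1*16) - (-2 + 144) = (-1766 - 16) - 1*142 = -1782 - 142 = -1924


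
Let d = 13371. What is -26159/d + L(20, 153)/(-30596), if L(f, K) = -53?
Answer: -799652101/409099116 ≈ -1.9547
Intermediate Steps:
-26159/d + L(20, 153)/(-30596) = -26159/13371 - 53/(-30596) = -26159*1/13371 - 53*(-1/30596) = -26159/13371 + 53/30596 = -799652101/409099116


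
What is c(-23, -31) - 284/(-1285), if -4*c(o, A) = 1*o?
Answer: 30691/5140 ≈ 5.9710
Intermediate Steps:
c(o, A) = -o/4
c(-23, -31) - 284/(-1285) = -¼*(-23) - 284/(-1285) = 23/4 - 1/1285*(-284) = 23/4 + 284/1285 = 30691/5140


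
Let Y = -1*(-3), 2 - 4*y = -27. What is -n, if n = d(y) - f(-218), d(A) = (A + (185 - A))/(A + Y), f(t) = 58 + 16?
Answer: 2294/41 ≈ 55.951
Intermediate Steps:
y = 29/4 (y = ½ - ¼*(-27) = ½ + 27/4 = 29/4 ≈ 7.2500)
Y = 3
f(t) = 74
d(A) = 185/(3 + A) (d(A) = (A + (185 - A))/(A + 3) = 185/(3 + A))
n = -2294/41 (n = 185/(3 + 29/4) - 1*74 = 185/(41/4) - 74 = 185*(4/41) - 74 = 740/41 - 74 = -2294/41 ≈ -55.951)
-n = -1*(-2294/41) = 2294/41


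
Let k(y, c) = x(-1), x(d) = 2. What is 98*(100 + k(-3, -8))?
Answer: 9996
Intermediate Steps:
k(y, c) = 2
98*(100 + k(-3, -8)) = 98*(100 + 2) = 98*102 = 9996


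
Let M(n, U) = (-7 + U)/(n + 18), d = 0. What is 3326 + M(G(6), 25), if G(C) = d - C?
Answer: 6655/2 ≈ 3327.5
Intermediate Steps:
G(C) = -C (G(C) = 0 - C = -C)
M(n, U) = (-7 + U)/(18 + n)
3326 + M(G(6), 25) = 3326 + (-7 + 25)/(18 - 1*6) = 3326 + 18/(18 - 6) = 3326 + 18/12 = 3326 + (1/12)*18 = 3326 + 3/2 = 6655/2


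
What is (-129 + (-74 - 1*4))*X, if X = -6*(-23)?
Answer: -28566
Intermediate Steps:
X = 138
(-129 + (-74 - 1*4))*X = (-129 + (-74 - 1*4))*138 = (-129 + (-74 - 4))*138 = (-129 - 78)*138 = -207*138 = -28566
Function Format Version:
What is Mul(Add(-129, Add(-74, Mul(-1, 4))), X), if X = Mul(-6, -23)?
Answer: -28566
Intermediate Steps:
X = 138
Mul(Add(-129, Add(-74, Mul(-1, 4))), X) = Mul(Add(-129, Add(-74, Mul(-1, 4))), 138) = Mul(Add(-129, Add(-74, -4)), 138) = Mul(Add(-129, -78), 138) = Mul(-207, 138) = -28566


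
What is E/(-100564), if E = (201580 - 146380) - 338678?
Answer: 141739/50282 ≈ 2.8189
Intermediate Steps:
E = -283478 (E = 55200 - 338678 = -283478)
E/(-100564) = -283478/(-100564) = -283478*(-1/100564) = 141739/50282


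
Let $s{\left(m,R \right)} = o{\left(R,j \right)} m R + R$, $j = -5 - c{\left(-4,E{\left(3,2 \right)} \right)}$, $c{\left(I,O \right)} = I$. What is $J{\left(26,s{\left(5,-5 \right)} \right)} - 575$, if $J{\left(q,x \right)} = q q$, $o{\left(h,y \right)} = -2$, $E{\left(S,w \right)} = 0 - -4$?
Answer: $101$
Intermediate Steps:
$E{\left(S,w \right)} = 4$ ($E{\left(S,w \right)} = 0 + 4 = 4$)
$j = -1$ ($j = -5 - -4 = -5 + 4 = -1$)
$s{\left(m,R \right)} = R - 2 R m$ ($s{\left(m,R \right)} = - 2 m R + R = - 2 R m + R = R - 2 R m$)
$J{\left(q,x \right)} = q^{2}$
$J{\left(26,s{\left(5,-5 \right)} \right)} - 575 = 26^{2} - 575 = 676 - 575 = 101$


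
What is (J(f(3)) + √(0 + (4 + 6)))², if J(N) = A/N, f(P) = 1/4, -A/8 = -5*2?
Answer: (320 + √10)² ≈ 1.0443e+5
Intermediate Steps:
A = 80 (A = -(-40)*2 = -8*(-10) = 80)
f(P) = ¼
J(N) = 80/N
(J(f(3)) + √(0 + (4 + 6)))² = (80/(¼) + √(0 + (4 + 6)))² = (80*4 + √(0 + 10))² = (320 + √10)²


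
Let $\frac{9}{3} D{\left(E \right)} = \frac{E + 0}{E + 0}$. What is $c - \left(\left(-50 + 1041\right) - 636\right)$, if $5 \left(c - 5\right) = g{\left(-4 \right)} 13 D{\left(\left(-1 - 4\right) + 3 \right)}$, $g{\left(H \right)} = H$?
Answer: $- \frac{5302}{15} \approx -353.47$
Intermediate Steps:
$D{\left(E \right)} = \frac{1}{3}$ ($D{\left(E \right)} = \frac{\left(E + 0\right) \frac{1}{E + 0}}{3} = \frac{E \frac{1}{E}}{3} = \frac{1}{3} \cdot 1 = \frac{1}{3}$)
$c = \frac{23}{15}$ ($c = 5 + \frac{\left(-4\right) 13 \cdot \frac{1}{3}}{5} = 5 + \frac{\left(-52\right) \frac{1}{3}}{5} = 5 + \frac{1}{5} \left(- \frac{52}{3}\right) = 5 - \frac{52}{15} = \frac{23}{15} \approx 1.5333$)
$c - \left(\left(-50 + 1041\right) - 636\right) = \frac{23}{15} - \left(\left(-50 + 1041\right) - 636\right) = \frac{23}{15} - \left(991 - 636\right) = \frac{23}{15} - 355 = - \frac{5302}{15}$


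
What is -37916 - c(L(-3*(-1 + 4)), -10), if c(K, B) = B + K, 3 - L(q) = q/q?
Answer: -37908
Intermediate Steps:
L(q) = 2 (L(q) = 3 - q/q = 3 - 1*1 = 3 - 1 = 2)
-37916 - c(L(-3*(-1 + 4)), -10) = -37916 - (-10 + 2) = -37916 - 1*(-8) = -37916 + 8 = -37908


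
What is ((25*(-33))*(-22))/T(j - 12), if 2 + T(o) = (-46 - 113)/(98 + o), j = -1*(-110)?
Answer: -3557400/551 ≈ -6456.3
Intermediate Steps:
j = 110
T(o) = -2 - 159/(98 + o) (T(o) = -2 + (-46 - 113)/(98 + o) = -2 - 159/(98 + o))
((25*(-33))*(-22))/T(j - 12) = ((25*(-33))*(-22))/(((-355 - 2*(110 - 12))/(98 + (110 - 12)))) = (-825*(-22))/(((-355 - 2*98)/(98 + 98))) = 18150/(((-355 - 196)/196)) = 18150/(((1/196)*(-551))) = 18150/(-551/196) = 18150*(-196/551) = -3557400/551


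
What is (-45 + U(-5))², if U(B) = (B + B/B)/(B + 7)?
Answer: 2209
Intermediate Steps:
U(B) = (1 + B)/(7 + B) (U(B) = (B + 1)/(7 + B) = (1 + B)/(7 + B))
(-45 + U(-5))² = (-45 + (1 - 5)/(7 - 5))² = (-45 - 4/2)² = (-45 + (½)*(-4))² = (-45 - 2)² = (-47)² = 2209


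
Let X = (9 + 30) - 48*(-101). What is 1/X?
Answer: 1/4887 ≈ 0.00020462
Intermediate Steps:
X = 4887 (X = 39 + 4848 = 4887)
1/X = 1/4887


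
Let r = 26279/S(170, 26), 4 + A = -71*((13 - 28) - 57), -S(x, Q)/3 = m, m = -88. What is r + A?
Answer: 124981/24 ≈ 5207.5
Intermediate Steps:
S(x, Q) = 264 (S(x, Q) = -3*(-88) = 264)
A = 5108 (A = -4 - 71*((13 - 28) - 57) = -4 - 71*(-15 - 57) = -4 - 71*(-72) = -4 + 5112 = 5108)
r = 2389/24 (r = 26279/264 = 26279*(1/264) = 2389/24 ≈ 99.542)
r + A = 2389/24 + 5108 = 124981/24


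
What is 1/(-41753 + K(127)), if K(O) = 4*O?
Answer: -1/41245 ≈ -2.4245e-5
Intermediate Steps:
1/(-41753 + K(127)) = 1/(-41753 + 4*127) = 1/(-41753 + 508) = 1/(-41245) = -1/41245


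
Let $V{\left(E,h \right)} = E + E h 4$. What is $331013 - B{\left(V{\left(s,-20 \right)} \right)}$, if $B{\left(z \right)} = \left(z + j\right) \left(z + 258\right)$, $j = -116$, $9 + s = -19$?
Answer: $-4846107$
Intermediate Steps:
$s = -28$ ($s = -9 - 19 = -28$)
$V{\left(E,h \right)} = E + 4 E h$ ($V{\left(E,h \right)} = E + E 4 h = E + 4 E h$)
$B{\left(z \right)} = \left(-116 + z\right) \left(258 + z\right)$ ($B{\left(z \right)} = \left(z - 116\right) \left(z + 258\right) = \left(-116 + z\right) \left(258 + z\right)$)
$331013 - B{\left(V{\left(s,-20 \right)} \right)} = 331013 - \left(-29928 + \left(- 28 \left(1 + 4 \left(-20\right)\right)\right)^{2} + 142 \left(- 28 \left(1 + 4 \left(-20\right)\right)\right)\right) = 331013 - \left(-29928 + \left(- 28 \left(1 - 80\right)\right)^{2} + 142 \left(- 28 \left(1 - 80\right)\right)\right) = 331013 - \left(-29928 + \left(\left(-28\right) \left(-79\right)\right)^{2} + 142 \left(\left(-28\right) \left(-79\right)\right)\right) = 331013 - \left(-29928 + 2212^{2} + 142 \cdot 2212\right) = 331013 - \left(-29928 + 4892944 + 314104\right) = 331013 - 5177120 = -4846107$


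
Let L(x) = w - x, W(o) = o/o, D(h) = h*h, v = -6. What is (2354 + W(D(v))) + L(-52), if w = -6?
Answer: 2401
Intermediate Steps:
D(h) = h**2
W(o) = 1
L(x) = -6 - x
(2354 + W(D(v))) + L(-52) = (2354 + 1) + (-6 - 1*(-52)) = 2355 + (-6 + 52) = 2355 + 46 = 2401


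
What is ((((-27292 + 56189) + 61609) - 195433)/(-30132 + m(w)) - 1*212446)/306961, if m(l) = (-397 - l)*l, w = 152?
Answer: -24129511753/34864630380 ≈ -0.69209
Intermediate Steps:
m(l) = l*(-397 - l)
((((-27292 + 56189) + 61609) - 195433)/(-30132 + m(w)) - 1*212446)/306961 = ((((-27292 + 56189) + 61609) - 195433)/(-30132 - 1*152*(397 + 152)) - 1*212446)/306961 = (((28897 + 61609) - 195433)/(-30132 - 1*152*549) - 212446)*(1/306961) = ((90506 - 195433)/(-30132 - 83448) - 212446)*(1/306961) = (-104927/(-113580) - 212446)*(1/306961) = (-104927*(-1/113580) - 212446)*(1/306961) = (104927/113580 - 212446)*(1/306961) = -24129511753/113580*1/306961 = -24129511753/34864630380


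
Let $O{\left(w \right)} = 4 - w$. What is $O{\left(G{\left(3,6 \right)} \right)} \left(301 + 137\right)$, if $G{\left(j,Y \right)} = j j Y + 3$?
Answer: $-23214$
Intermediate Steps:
$G{\left(j,Y \right)} = 3 + Y j^{2}$ ($G{\left(j,Y \right)} = j^{2} Y + 3 = Y j^{2} + 3 = 3 + Y j^{2}$)
$O{\left(G{\left(3,6 \right)} \right)} \left(301 + 137\right) = \left(4 - \left(3 + 6 \cdot 3^{2}\right)\right) \left(301 + 137\right) = \left(4 - \left(3 + 6 \cdot 9\right)\right) 438 = \left(4 - \left(3 + 54\right)\right) 438 = \left(4 - 57\right) 438 = \left(-53\right) 438 = -23214$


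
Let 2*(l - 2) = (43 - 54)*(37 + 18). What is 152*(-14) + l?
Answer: -4857/2 ≈ -2428.5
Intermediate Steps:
l = -601/2 (l = 2 + ((43 - 54)*(37 + 18))/2 = 2 + (-11*55)/2 = 2 + (½)*(-605) = 2 - 605/2 = -601/2 ≈ -300.50)
152*(-14) + l = 152*(-14) - 601/2 = -2128 - 601/2 = -4857/2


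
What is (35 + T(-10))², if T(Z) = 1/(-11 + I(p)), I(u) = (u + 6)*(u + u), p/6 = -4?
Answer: 891380736/727609 ≈ 1225.1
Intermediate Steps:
p = -24 (p = 6*(-4) = -24)
I(u) = 2*u*(6 + u) (I(u) = (6 + u)*(2*u) = 2*u*(6 + u))
T(Z) = 1/853 (T(Z) = 1/(-11 + 2*(-24)*(6 - 24)) = 1/(-11 + 2*(-24)*(-18)) = 1/(-11 + 864) = 1/853)
(35 + T(-10))² = (35 + 1/853)² = (29856/853)² = 891380736/727609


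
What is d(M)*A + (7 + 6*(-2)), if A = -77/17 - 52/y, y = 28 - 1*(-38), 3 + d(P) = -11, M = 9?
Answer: 38957/561 ≈ 69.442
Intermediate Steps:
d(P) = -14 (d(P) = -3 - 11 = -14)
y = 66 (y = 28 + 38 = 66)
A = -2983/561 (A = -77/17 - 52/66 = -77*1/17 - 52*1/66 = -77/17 - 26/33 = -2983/561 ≈ -5.3173)
d(M)*A + (7 + 6*(-2)) = -14*(-2983/561) + (7 + 6*(-2)) = 41762/561 + (7 - 12) = 41762/561 - 5 = 38957/561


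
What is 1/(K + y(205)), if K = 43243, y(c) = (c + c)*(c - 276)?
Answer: 1/14133 ≈ 7.0756e-5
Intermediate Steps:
y(c) = 2*c*(-276 + c) (y(c) = (2*c)*(-276 + c) = 2*c*(-276 + c))
1/(K + y(205)) = 1/(43243 + 2*205*(-276 + 205)) = 1/(43243 + 2*205*(-71)) = 1/(43243 - 29110) = 1/14133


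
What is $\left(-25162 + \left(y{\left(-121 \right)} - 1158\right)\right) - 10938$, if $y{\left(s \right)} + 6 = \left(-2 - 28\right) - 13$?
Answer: $-37307$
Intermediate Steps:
$y{\left(s \right)} = -49$ ($y{\left(s \right)} = -6 - 43 = -49$)
$\left(-25162 + \left(y{\left(-121 \right)} - 1158\right)\right) - 10938 = \left(-25162 - 1207\right) - 10938 = -26369 - 10938 = -37307$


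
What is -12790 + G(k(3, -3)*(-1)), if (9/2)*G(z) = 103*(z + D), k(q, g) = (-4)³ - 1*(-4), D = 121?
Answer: -77824/9 ≈ -8647.1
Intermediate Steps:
k(q, g) = -60 (k(q, g) = -64 + 4 = -60)
G(z) = 24926/9 + 206*z/9 (G(z) = 2*(103*(z + 121))/9 = 2*(103*(121 + z))/9 = 2*(12463 + 103*z)/9 = 24926/9 + 206*z/9)
-12790 + G(k(3, -3)*(-1)) = -12790 + (24926/9 + 206*(-60*(-1))/9) = -12790 + (24926/9 + (206/9)*60) = -12790 + (24926/9 + 4120/3) = -12790 + 37286/9 = -77824/9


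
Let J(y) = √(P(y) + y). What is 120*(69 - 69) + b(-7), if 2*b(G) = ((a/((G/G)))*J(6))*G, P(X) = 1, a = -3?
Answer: 21*√7/2 ≈ 27.780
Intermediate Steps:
J(y) = √(1 + y)
b(G) = -3*G*√7/2 (b(G) = (((-3/(G/G))*√(1 + 6))*G)/2 = (((-3/1)*√7)*G)/2 = (((-3*1)*√7)*G)/2 = ((-3*√7)*G)/2 = (-3*G*√7)/2 = -3*G*√7/2)
120*(69 - 69) + b(-7) = 120*(69 - 69) - 3/2*(-7)*√7 = 120*0 + 21*√7/2 = 0 + 21*√7/2 = 21*√7/2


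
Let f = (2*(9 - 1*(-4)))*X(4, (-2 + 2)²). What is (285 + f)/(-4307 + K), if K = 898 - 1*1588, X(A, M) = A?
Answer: -389/4997 ≈ -0.077847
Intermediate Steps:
f = 104 (f = (2*(9 - 1*(-4)))*4 = (2*(9 + 4))*4 = (2*13)*4 = 26*4 = 104)
K = -690 (K = 898 - 1588 = -690)
(285 + f)/(-4307 + K) = (285 + 104)/(-4307 - 690) = 389/(-4997) = 389*(-1/4997) = -389/4997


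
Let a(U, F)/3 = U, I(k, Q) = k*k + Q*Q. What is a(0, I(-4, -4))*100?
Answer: 0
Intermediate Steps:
I(k, Q) = Q² + k² (I(k, Q) = k² + Q² = Q² + k²)
a(U, F) = 3*U
a(0, I(-4, -4))*100 = (3*0)*100 = 0*100 = 0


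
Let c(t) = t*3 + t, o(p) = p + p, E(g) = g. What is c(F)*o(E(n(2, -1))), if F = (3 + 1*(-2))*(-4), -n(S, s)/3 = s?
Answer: -96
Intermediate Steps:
n(S, s) = -3*s
o(p) = 2*p
F = -4 (F = (3 - 2)*(-4) = 1*(-4) = -4)
c(t) = 4*t (c(t) = 3*t + t = 4*t)
c(F)*o(E(n(2, -1))) = (4*(-4))*(2*(-3*(-1))) = -32*3 = -16*6 = -96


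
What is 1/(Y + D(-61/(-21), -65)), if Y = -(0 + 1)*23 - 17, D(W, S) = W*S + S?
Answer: -21/6170 ≈ -0.0034036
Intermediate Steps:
D(W, S) = S + S*W (D(W, S) = S*W + S = S + S*W)
Y = -40 (Y = -1*1*23 - 17 = -1*23 - 17 = -23 - 17 = -40)
1/(Y + D(-61/(-21), -65)) = 1/(-40 - 65*(1 - 61/(-21))) = 1/(-40 - 65*(1 - 61*(-1/21))) = 1/(-40 - 65*(1 + 61/21)) = 1/(-40 - 65*82/21) = 1/(-40 - 5330/21) = 1/(-6170/21) = -21/6170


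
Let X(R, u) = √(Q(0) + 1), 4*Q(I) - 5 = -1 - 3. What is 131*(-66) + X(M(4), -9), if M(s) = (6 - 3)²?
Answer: -8646 + √5/2 ≈ -8644.9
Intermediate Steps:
M(s) = 9 (M(s) = 3² = 9)
Q(I) = ¼ (Q(I) = 5/4 + (-1 - 3)/4 = 5/4 + (¼)*(-4) = 5/4 - 1 = ¼)
X(R, u) = √5/2 (X(R, u) = √(¼ + 1) = √(5/4) = √5/2)
131*(-66) + X(M(4), -9) = 131*(-66) + √5/2 = -8646 + √5/2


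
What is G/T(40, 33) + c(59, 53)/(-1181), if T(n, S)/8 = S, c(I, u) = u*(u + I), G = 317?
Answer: -1192727/311784 ≈ -3.8255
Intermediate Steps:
c(I, u) = u*(I + u)
T(n, S) = 8*S
G/T(40, 33) + c(59, 53)/(-1181) = 317/((8*33)) + (53*(59 + 53))/(-1181) = 317/264 + (53*112)*(-1/1181) = 317*(1/264) + 5936*(-1/1181) = 317/264 - 5936/1181 = -1192727/311784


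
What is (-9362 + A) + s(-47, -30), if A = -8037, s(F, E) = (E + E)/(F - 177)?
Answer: -974329/56 ≈ -17399.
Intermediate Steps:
s(F, E) = 2*E/(-177 + F) (s(F, E) = (2*E)/(-177 + F) = 2*E/(-177 + F))
(-9362 + A) + s(-47, -30) = (-9362 - 8037) + 2*(-30)/(-177 - 47) = -17399 + 2*(-30)/(-224) = -17399 + 2*(-30)*(-1/224) = -17399 + 15/56 = -974329/56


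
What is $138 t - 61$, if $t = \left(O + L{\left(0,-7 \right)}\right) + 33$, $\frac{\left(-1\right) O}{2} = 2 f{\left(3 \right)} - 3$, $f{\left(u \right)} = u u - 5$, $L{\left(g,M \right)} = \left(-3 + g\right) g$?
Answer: $3113$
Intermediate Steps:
$L{\left(g,M \right)} = g \left(-3 + g\right)$
$f{\left(u \right)} = -5 + u^{2}$ ($f{\left(u \right)} = u^{2} - 5 = -5 + u^{2}$)
$O = -10$ ($O = - 2 \left(2 \left(-5 + 3^{2}\right) - 3\right) = - 2 \left(2 \left(-5 + 9\right) - 3\right) = - 2 \left(2 \cdot 4 - 3\right) = - 2 \left(8 - 3\right) = \left(-2\right) 5 = -10$)
$t = 23$ ($t = \left(-10 + 0 \left(-3 + 0\right)\right) + 33 = \left(-10 + 0 \left(-3\right)\right) + 33 = \left(-10 + 0\right) + 33 = -10 + 33 = 23$)
$138 t - 61 = 138 \cdot 23 - 61 = 3174 - 61 = 3113$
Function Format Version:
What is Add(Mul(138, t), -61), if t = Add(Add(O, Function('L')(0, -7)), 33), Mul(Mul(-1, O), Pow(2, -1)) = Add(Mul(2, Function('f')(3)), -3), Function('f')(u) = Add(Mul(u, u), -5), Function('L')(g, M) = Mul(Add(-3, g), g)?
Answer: 3113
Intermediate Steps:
Function('L')(g, M) = Mul(g, Add(-3, g))
Function('f')(u) = Add(-5, Pow(u, 2)) (Function('f')(u) = Add(Pow(u, 2), -5) = Add(-5, Pow(u, 2)))
O = -10 (O = Mul(-2, Add(Mul(2, Add(-5, Pow(3, 2))), -3)) = Mul(-2, Add(Mul(2, Add(-5, 9)), -3)) = Mul(-2, Add(Mul(2, 4), -3)) = Mul(-2, Add(8, -3)) = Mul(-2, 5) = -10)
t = 23 (t = Add(Add(-10, Mul(0, Add(-3, 0))), 33) = Add(Add(-10, Mul(0, -3)), 33) = Add(Add(-10, 0), 33) = Add(-10, 33) = 23)
Add(Mul(138, t), -61) = Add(Mul(138, 23), -61) = Add(3174, -61) = 3113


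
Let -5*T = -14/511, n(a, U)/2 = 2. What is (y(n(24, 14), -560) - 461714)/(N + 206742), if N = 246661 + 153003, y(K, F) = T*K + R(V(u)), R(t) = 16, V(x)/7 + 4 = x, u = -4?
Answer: -84259881/110669095 ≈ -0.76137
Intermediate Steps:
V(x) = -28 + 7*x
n(a, U) = 4 (n(a, U) = 2*2 = 4)
T = 2/365 (T = -(-14)/(5*511) = -1/5*(-2/73) = 2/365 ≈ 0.0054795)
y(K, F) = 16 + 2*K/365 (y(K, F) = 2*K/365 + 16 = 16 + 2*K/365)
N = 399664
(y(n(24, 14), -560) - 461714)/(N + 206742) = ((16 + (2/365)*4) - 461714)/(399664 + 206742) = ((16 + 8/365) - 461714)/606406 = (5848/365 - 461714)*(1/606406) = -168519762/365*1/606406 = -84259881/110669095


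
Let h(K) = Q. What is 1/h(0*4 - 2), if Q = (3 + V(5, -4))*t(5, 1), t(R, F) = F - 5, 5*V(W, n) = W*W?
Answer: -1/32 ≈ -0.031250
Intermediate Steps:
V(W, n) = W**2/5 (V(W, n) = (W*W)/5 = W**2/5)
t(R, F) = -5 + F
Q = -32 (Q = (3 + (1/5)*5**2)*(-5 + 1) = (3 + (1/5)*25)*(-4) = (3 + 5)*(-4) = 8*(-4) = -32)
h(K) = -32
1/h(0*4 - 2) = 1/(-32) = -1/32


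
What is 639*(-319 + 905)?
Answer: 374454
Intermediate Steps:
639*(-319 + 905) = 639*586 = 374454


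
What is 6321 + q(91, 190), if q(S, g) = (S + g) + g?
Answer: 6792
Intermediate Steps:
q(S, g) = S + 2*g
6321 + q(91, 190) = 6321 + (91 + 2*190) = 6321 + (91 + 380) = 6321 + 471 = 6792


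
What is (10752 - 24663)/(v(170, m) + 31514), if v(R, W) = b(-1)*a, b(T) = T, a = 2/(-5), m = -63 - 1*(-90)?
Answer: -23185/52524 ≈ -0.44142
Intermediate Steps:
m = 27 (m = -63 + 90 = 27)
a = -⅖ (a = 2*(-⅕) = -⅖ ≈ -0.40000)
v(R, W) = ⅖ (v(R, W) = -1*(-⅖) = ⅖)
(10752 - 24663)/(v(170, m) + 31514) = (10752 - 24663)/(⅖ + 31514) = -13911/157572/5 = -13911*5/157572 = -23185/52524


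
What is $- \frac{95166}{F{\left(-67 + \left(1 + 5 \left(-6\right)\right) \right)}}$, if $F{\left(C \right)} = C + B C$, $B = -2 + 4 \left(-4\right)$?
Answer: $- \frac{933}{16} \approx -58.313$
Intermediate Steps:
$B = -18$ ($B = -2 - 16 = -18$)
$F{\left(C \right)} = - 17 C$ ($F{\left(C \right)} = C - 18 C = - 17 C$)
$- \frac{95166}{F{\left(-67 + \left(1 + 5 \left(-6\right)\right) \right)}} = - \frac{95166}{\left(-17\right) \left(-67 + \left(1 + 5 \left(-6\right)\right)\right)} = - \frac{95166}{\left(-17\right) \left(-67 + \left(1 - 30\right)\right)} = - \frac{95166}{\left(-17\right) \left(-67 - 29\right)} = - \frac{95166}{\left(-17\right) \left(-96\right)} = - \frac{95166}{1632} = \left(-95166\right) \frac{1}{1632} = - \frac{933}{16}$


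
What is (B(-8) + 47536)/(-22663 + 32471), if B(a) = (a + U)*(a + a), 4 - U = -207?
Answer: 2768/613 ≈ 4.5155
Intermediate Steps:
U = 211 (U = 4 - 1*(-207) = 4 + 207 = 211)
B(a) = 2*a*(211 + a) (B(a) = (a + 211)*(a + a) = (211 + a)*(2*a) = 2*a*(211 + a))
(B(-8) + 47536)/(-22663 + 32471) = (2*(-8)*(211 - 8) + 47536)/(-22663 + 32471) = (2*(-8)*203 + 47536)/9808 = (-3248 + 47536)*(1/9808) = 44288*(1/9808) = 2768/613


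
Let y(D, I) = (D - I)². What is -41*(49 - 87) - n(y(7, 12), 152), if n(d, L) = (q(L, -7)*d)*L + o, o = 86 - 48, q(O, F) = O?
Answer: -576080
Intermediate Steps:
o = 38
n(d, L) = 38 + d*L² (n(d, L) = (L*d)*L + 38 = d*L² + 38 = 38 + d*L²)
-41*(49 - 87) - n(y(7, 12), 152) = -41*(49 - 87) - (38 + (7 - 1*12)²*152²) = -41*(-38) - (38 + (7 - 12)²*23104) = 1558 - (38 + (-5)²*23104) = 1558 - (38 + 25*23104) = 1558 - (38 + 577600) = 1558 - 1*577638 = 1558 - 577638 = -576080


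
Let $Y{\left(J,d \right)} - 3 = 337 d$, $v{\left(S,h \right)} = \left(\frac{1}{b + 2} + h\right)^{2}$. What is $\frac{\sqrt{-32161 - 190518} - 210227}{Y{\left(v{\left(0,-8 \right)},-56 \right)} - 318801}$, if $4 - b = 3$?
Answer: $\frac{210227}{337670} - \frac{i \sqrt{222679}}{337670} \approx 0.62258 - 0.0013975 i$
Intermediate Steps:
$b = 1$ ($b = 4 - 3 = 1$)
$v{\left(S,h \right)} = \left(\frac{1}{3} + h\right)^{2}$ ($v{\left(S,h \right)} = \left(\frac{1}{1 + 2} + h\right)^{2} = \left(\frac{1}{3} + h\right)^{2}$)
$Y{\left(J,d \right)} = 3 + 337 d$
$\frac{\sqrt{-32161 - 190518} - 210227}{Y{\left(v{\left(0,-8 \right)},-56 \right)} - 318801} = \frac{\sqrt{-32161 - 190518} - 210227}{\left(3 + 337 \left(-56\right)\right) - 318801} = \frac{\sqrt{-222679} - 210227}{\left(3 - 18872\right) - 318801} = \frac{i \sqrt{222679} - 210227}{-18869 - 318801} = \frac{-210227 + i \sqrt{222679}}{-337670} = \left(-210227 + i \sqrt{222679}\right) \left(- \frac{1}{337670}\right) = \frac{210227}{337670} - \frac{i \sqrt{222679}}{337670}$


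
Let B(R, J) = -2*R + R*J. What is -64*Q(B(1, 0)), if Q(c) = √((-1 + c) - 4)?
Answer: -64*I*√7 ≈ -169.33*I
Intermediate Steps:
B(R, J) = -2*R + J*R
Q(c) = √(-5 + c)
-64*Q(B(1, 0)) = -64*√(-5 + 1*(-2 + 0)) = -64*√(-5 + 1*(-2)) = -64*√(-5 - 2) = -64*I*√7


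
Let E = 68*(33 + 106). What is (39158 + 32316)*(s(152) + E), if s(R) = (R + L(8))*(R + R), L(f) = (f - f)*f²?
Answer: 3978242840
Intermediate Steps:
L(f) = 0 (L(f) = 0*f² = 0)
s(R) = 2*R² (s(R) = (R + 0)*(R + R) = R*(2*R) = 2*R²)
E = 9452 (E = 68*139 = 9452)
(39158 + 32316)*(s(152) + E) = (39158 + 32316)*(2*152² + 9452) = 71474*(2*23104 + 9452) = 71474*(46208 + 9452) = 71474*55660 = 3978242840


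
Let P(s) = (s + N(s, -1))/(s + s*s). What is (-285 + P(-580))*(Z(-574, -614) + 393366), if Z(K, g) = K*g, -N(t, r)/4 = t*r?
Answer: -123072246040/579 ≈ -2.1256e+8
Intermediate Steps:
N(t, r) = -4*r*t (N(t, r) = -4*t*r = -4*r*t)
P(s) = 5*s/(s + s²) (P(s) = (s - 4*(-1)*s)/(s + s*s) = (s + 4*s)/(s + s²) = (5*s)/(s + s²) = 5*s/(s + s²))
(-285 + P(-580))*(Z(-574, -614) + 393366) = (-285 + 5/(1 - 580))*(-574*(-614) + 393366) = (-285 + 5/(-579))*(352436 + 393366) = (-285 + 5*(-1/579))*745802 = (-285 - 5/579)*745802 = -165020/579*745802 = -123072246040/579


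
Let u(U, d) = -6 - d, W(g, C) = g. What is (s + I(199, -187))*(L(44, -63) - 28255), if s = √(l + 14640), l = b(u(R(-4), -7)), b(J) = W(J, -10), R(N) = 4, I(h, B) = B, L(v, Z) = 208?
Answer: 1851102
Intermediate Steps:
b(J) = J
l = 1 (l = -6 - 1*(-7) = -6 + 7 = 1)
s = 121 (s = √(1 + 14640) = √14641 = 121)
(s + I(199, -187))*(L(44, -63) - 28255) = (121 - 187)*(208 - 28255) = -66*(-28047) = 1851102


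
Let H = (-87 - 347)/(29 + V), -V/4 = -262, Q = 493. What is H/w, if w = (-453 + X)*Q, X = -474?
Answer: 434/492200847 ≈ 8.8175e-7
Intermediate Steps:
V = 1048 (V = -4*(-262) = 1048)
H = -434/1077 (H = (-87 - 347)/(29 + 1048) = -434/1077 ≈ -0.40297)
w = -457011 (w = (-453 - 474)*493 = -927*493 = -457011)
H/w = -434/1077/(-457011) = -434/1077*(-1/457011) = 434/492200847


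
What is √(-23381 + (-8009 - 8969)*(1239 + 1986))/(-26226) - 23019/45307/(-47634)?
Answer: 7673/719384546 - I*√54777431/26226 ≈ 1.0666e-5 - 0.28221*I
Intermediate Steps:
√(-23381 + (-8009 - 8969)*(1239 + 1986))/(-26226) - 23019/45307/(-47634) = √(-23381 - 16978*3225)*(-1/26226) - 23019*1/45307*(-1/47634) = √(-23381 - 54754050)*(-1/26226) - 23019/45307*(-1/47634) = √(-54777431)*(-1/26226) + 7673/719384546 = (I*√54777431)*(-1/26226) + 7673/719384546 = -I*√54777431/26226 + 7673/719384546 = 7673/719384546 - I*√54777431/26226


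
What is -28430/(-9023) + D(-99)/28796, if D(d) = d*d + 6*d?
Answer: 901745041/259826308 ≈ 3.4706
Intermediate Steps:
D(d) = d² + 6*d
-28430/(-9023) + D(-99)/28796 = -28430/(-9023) - 99*(6 - 99)/28796 = -28430*(-1/9023) - 99*(-93)*(1/28796) = 28430/9023 + 9207*(1/28796) = 28430/9023 + 9207/28796 = 901745041/259826308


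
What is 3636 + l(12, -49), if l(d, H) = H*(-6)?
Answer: 3930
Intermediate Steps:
l(d, H) = -6*H
3636 + l(12, -49) = 3636 - 6*(-49) = 3636 + 294 = 3930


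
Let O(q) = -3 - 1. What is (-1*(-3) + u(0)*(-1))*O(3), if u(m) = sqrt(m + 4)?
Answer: -4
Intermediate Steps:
O(q) = -4
u(m) = sqrt(4 + m)
(-1*(-3) + u(0)*(-1))*O(3) = (-1*(-3) + sqrt(4 + 0)*(-1))*(-4) = (3 + sqrt(4)*(-1))*(-4) = (3 + 2*(-1))*(-4) = (3 - 2)*(-4) = 1*(-4) = -4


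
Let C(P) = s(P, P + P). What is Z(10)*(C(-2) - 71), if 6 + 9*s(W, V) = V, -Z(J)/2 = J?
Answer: 12980/9 ≈ 1442.2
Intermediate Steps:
Z(J) = -2*J
s(W, V) = -⅔ + V/9
C(P) = -⅔ + 2*P/9 (C(P) = -⅔ + (P + P)/9 = -⅔ + (2*P)/9 = -⅔ + 2*P/9)
Z(10)*(C(-2) - 71) = (-2*10)*((-⅔ + (2/9)*(-2)) - 71) = -20*((-⅔ - 4/9) - 71) = -20*(-10/9 - 71) = -20*(-649/9) = 12980/9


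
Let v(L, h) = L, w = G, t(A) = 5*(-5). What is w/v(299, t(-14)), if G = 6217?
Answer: 6217/299 ≈ 20.793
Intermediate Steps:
t(A) = -25
w = 6217
w/v(299, t(-14)) = 6217/299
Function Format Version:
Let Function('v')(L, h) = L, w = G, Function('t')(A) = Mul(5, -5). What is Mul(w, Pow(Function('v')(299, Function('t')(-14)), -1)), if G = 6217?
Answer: Rational(6217, 299) ≈ 20.793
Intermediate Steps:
Function('t')(A) = -25
w = 6217
Mul(w, Pow(Function('v')(299, Function('t')(-14)), -1)) = Mul(6217, Pow(299, -1)) = Mul(6217, Rational(1, 299)) = Rational(6217, 299)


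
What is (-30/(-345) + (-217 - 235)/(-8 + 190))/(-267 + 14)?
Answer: 456/48139 ≈ 0.0094726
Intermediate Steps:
(-30/(-345) + (-217 - 235)/(-8 + 190))/(-267 + 14) = (-30*(-1/345) - 452/182)/(-253) = (2/23 - 452*1/182)*(-1/253) = (2/23 - 226/91)*(-1/253) = -5016/2093*(-1/253) = 456/48139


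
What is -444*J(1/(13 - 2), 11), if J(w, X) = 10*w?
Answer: -4440/11 ≈ -403.64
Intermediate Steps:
-444*J(1/(13 - 2), 11) = -4440/(13 - 2) = -4440/11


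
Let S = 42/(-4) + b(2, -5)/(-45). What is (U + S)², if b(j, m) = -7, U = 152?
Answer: 162537001/8100 ≈ 20066.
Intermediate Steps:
S = -931/90 (S = 42/(-4) - 7/(-45) = 42*(-¼) - 7*(-1/45) = -21/2 + 7/45 = -931/90 ≈ -10.344)
(U + S)² = (152 - 931/90)² = (12749/90)² = 162537001/8100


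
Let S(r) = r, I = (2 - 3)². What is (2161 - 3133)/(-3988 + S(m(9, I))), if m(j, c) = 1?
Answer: 108/443 ≈ 0.24379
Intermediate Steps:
I = 1 (I = (-1)² = 1)
(2161 - 3133)/(-3988 + S(m(9, I))) = (2161 - 3133)/(-3988 + 1) = -972/(-3987) = -972*(-1/3987) = 108/443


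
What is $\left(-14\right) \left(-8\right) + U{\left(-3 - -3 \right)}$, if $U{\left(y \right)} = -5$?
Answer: $107$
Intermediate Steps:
$\left(-14\right) \left(-8\right) + U{\left(-3 - -3 \right)} = \left(-14\right) \left(-8\right) - 5 = 112 - 5 = 107$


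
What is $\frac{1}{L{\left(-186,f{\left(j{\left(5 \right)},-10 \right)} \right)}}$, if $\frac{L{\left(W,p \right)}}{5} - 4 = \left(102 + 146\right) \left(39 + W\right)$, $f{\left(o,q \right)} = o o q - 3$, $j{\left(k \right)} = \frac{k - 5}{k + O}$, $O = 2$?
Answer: $- \frac{1}{182260} \approx -5.4867 \cdot 10^{-6}$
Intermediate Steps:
$j{\left(k \right)} = \frac{-5 + k}{2 + k}$ ($j{\left(k \right)} = \frac{k - 5}{k + 2} = \frac{-5 + k}{2 + k}$)
$f{\left(o,q \right)} = -3 + q o^{2}$ ($f{\left(o,q \right)} = o^{2} q - 3 = q o^{2} - 3 = -3 + q o^{2}$)
$L{\left(W,p \right)} = 48380 + 1240 W$ ($L{\left(W,p \right)} = 20 + 5 \left(102 + 146\right) \left(39 + W\right) = 20 + 5 \cdot 248 \left(39 + W\right) = 20 + 5 \left(9672 + 248 W\right) = 20 + \left(48360 + 1240 W\right) = 48380 + 1240 W$)
$\frac{1}{L{\left(-186,f{\left(j{\left(5 \right)},-10 \right)} \right)}} = \frac{1}{48380 + 1240 \left(-186\right)} = \frac{1}{48380 - 230640} = \frac{1}{-182260} = - \frac{1}{182260}$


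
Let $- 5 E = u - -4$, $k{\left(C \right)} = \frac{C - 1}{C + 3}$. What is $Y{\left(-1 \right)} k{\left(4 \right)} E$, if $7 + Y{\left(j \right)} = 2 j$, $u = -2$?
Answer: $\frac{54}{35} \approx 1.5429$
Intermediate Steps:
$k{\left(C \right)} = \frac{-1 + C}{3 + C}$
$Y{\left(j \right)} = -7 + 2 j$
$E = - \frac{2}{5}$ ($E = - \frac{-2 - -4}{5} = - \frac{-2 + 4}{5} = \left(- \frac{1}{5}\right) 2 = - \frac{2}{5} \approx -0.4$)
$Y{\left(-1 \right)} k{\left(4 \right)} E = \left(-7 + 2 \left(-1\right)\right) \frac{-1 + 4}{3 + 4} \left(- \frac{2}{5}\right) = \left(-7 - 2\right) \frac{1}{7} \cdot 3 \left(- \frac{2}{5}\right) = - 9 \cdot \frac{1}{7} \cdot 3 \left(- \frac{2}{5}\right) = \left(-9\right) \frac{3}{7} \left(- \frac{2}{5}\right) = \left(- \frac{27}{7}\right) \left(- \frac{2}{5}\right) = \frac{54}{35}$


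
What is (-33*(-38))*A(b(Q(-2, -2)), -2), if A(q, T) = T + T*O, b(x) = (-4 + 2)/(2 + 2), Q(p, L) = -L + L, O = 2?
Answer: -7524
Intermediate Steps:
Q(p, L) = 0
b(x) = -½ (b(x) = -2/4 = -2*¼ = -½)
A(q, T) = 3*T (A(q, T) = T + T*2 = T + 2*T = 3*T)
(-33*(-38))*A(b(Q(-2, -2)), -2) = (-33*(-38))*(3*(-2)) = 1254*(-6) = -7524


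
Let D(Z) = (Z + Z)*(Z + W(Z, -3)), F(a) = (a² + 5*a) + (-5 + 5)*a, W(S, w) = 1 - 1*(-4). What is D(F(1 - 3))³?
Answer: 1728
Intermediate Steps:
W(S, w) = 5 (W(S, w) = 1 + 4 = 5)
F(a) = a² + 5*a (F(a) = (a² + 5*a) + 0*a = (a² + 5*a) + 0 = a² + 5*a)
D(Z) = 2*Z*(5 + Z) (D(Z) = (Z + Z)*(Z + 5) = (2*Z)*(5 + Z) = 2*Z*(5 + Z))
D(F(1 - 3))³ = (2*((1 - 3)*(5 + (1 - 3)))*(5 + (1 - 3)*(5 + (1 - 3))))³ = (2*(-2*(5 - 2))*(5 - 2*(5 - 2)))³ = (2*(-2*3)*(5 - 2*3))³ = (2*(-6)*(5 - 6))³ = (2*(-6)*(-1))³ = 12³ = 1728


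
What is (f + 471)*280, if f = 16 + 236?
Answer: 202440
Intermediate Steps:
f = 252
(f + 471)*280 = (252 + 471)*280 = 723*280 = 202440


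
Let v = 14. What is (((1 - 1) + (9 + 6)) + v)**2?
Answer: 841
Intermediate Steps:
(((1 - 1) + (9 + 6)) + v)**2 = (((1 - 1) + (9 + 6)) + 14)**2 = ((0 + 15) + 14)**2 = (15 + 14)**2 = 29**2 = 841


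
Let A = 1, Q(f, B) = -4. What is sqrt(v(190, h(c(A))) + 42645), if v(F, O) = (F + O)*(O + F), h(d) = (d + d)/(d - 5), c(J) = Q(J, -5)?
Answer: sqrt(6405769)/9 ≈ 281.22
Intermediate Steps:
c(J) = -4
h(d) = 2*d/(-5 + d) (h(d) = (2*d)/(-5 + d) = 2*d/(-5 + d))
v(F, O) = (F + O)**2 (v(F, O) = (F + O)*(F + O) = (F + O)**2)
sqrt(v(190, h(c(A))) + 42645) = sqrt((190 + 2*(-4)/(-5 - 4))**2 + 42645) = sqrt((190 + 2*(-4)/(-9))**2 + 42645) = sqrt((190 + 2*(-4)*(-1/9))**2 + 42645) = sqrt((190 + 8/9)**2 + 42645) = sqrt((1718/9)**2 + 42645) = sqrt(2951524/81 + 42645) = sqrt(6405769/81) = sqrt(6405769)/9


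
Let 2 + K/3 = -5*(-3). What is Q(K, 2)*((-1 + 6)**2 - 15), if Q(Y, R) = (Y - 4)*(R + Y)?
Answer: 14350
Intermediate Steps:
K = 39 (K = -6 + 3*(-5*(-3)) = -6 + 3*15 = -6 + 45 = 39)
Q(Y, R) = (-4 + Y)*(R + Y)
Q(K, 2)*((-1 + 6)**2 - 15) = (39**2 - 4*2 - 4*39 + 2*39)*((-1 + 6)**2 - 15) = (1521 - 8 - 156 + 78)*(5**2 - 15) = 1435*(25 - 15) = 1435*10 = 14350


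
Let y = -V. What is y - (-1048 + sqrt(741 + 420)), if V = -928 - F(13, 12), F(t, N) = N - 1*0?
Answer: 1988 - 3*sqrt(129) ≈ 1953.9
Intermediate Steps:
F(t, N) = N (F(t, N) = N + 0 = N)
V = -940 (V = -928 - 1*12 = -928 - 12 = -940)
y = 940 (y = -1*(-940) = 940)
y - (-1048 + sqrt(741 + 420)) = 940 - (-1048 + sqrt(741 + 420)) = 940 - (-1048 + sqrt(1161)) = 940 - (-1048 + 3*sqrt(129)) = 940 + (1048 - 3*sqrt(129)) = 1988 - 3*sqrt(129)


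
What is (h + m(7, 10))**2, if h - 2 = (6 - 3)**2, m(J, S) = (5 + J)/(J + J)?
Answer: 6889/49 ≈ 140.59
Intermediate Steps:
m(J, S) = (5 + J)/(2*J) (m(J, S) = (5 + J)/((2*J)) = (5 + J)*(1/(2*J)) = (5 + J)/(2*J))
h = 11 (h = 2 + (6 - 3)**2 = 2 + 3**2 = 2 + 9 = 11)
(h + m(7, 10))**2 = (11 + (1/2)*(5 + 7)/7)**2 = (11 + (1/2)*(1/7)*12)**2 = (11 + 6/7)**2 = (83/7)**2 = 6889/49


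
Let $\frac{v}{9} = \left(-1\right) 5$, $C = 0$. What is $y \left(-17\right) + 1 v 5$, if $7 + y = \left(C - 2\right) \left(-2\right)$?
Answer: $-174$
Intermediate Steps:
$v = -45$ ($v = 9 \left(\left(-1\right) 5\right) = 9 \left(-5\right) = -45$)
$y = -3$ ($y = -7 + \left(0 - 2\right) \left(-2\right) = -7 - -4 = -7 + 4 = -3$)
$y \left(-17\right) + 1 v 5 = \left(-3\right) \left(-17\right) + 1 \left(-45\right) 5 = 51 - 225 = -174$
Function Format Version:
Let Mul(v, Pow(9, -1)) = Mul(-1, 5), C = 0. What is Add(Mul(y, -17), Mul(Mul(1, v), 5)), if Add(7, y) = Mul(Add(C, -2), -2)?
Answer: -174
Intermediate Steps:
v = -45 (v = Mul(9, Mul(-1, 5)) = Mul(9, -5) = -45)
y = -3 (y = Add(-7, Mul(Add(0, -2), -2)) = Add(-7, Mul(-2, -2)) = Add(-7, 4) = -3)
Add(Mul(y, -17), Mul(Mul(1, v), 5)) = Add(Mul(-3, -17), Mul(Mul(1, -45), 5)) = Add(51, Mul(-45, 5)) = Add(51, -225) = -174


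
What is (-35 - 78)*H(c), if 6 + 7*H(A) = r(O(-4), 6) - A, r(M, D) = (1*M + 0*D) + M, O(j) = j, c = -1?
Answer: 1469/7 ≈ 209.86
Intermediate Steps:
r(M, D) = 2*M (r(M, D) = (M + 0) + M = M + M = 2*M)
H(A) = -2 - A/7 (H(A) = -6/7 + (2*(-4) - A)/7 = -6/7 + (-8 - A)/7 = -6/7 + (-8/7 - A/7) = -2 - A/7)
(-35 - 78)*H(c) = (-35 - 78)*(-2 - 1/7*(-1)) = -113*(-2 + 1/7) = -113*(-13/7) = 1469/7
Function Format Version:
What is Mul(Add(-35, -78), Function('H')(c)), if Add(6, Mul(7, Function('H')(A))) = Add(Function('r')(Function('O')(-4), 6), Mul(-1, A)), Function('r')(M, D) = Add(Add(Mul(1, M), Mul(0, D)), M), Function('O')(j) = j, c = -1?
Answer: Rational(1469, 7) ≈ 209.86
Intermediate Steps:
Function('r')(M, D) = Mul(2, M) (Function('r')(M, D) = Add(Add(M, 0), M) = Add(M, M) = Mul(2, M))
Function('H')(A) = Add(-2, Mul(Rational(-1, 7), A)) (Function('H')(A) = Add(Rational(-6, 7), Mul(Rational(1, 7), Add(Mul(2, -4), Mul(-1, A)))) = Add(Rational(-6, 7), Mul(Rational(1, 7), Add(-8, Mul(-1, A)))) = Add(Rational(-6, 7), Add(Rational(-8, 7), Mul(Rational(-1, 7), A))) = Add(-2, Mul(Rational(-1, 7), A)))
Mul(Add(-35, -78), Function('H')(c)) = Mul(Add(-35, -78), Add(-2, Mul(Rational(-1, 7), -1))) = Mul(-113, Add(-2, Rational(1, 7))) = Mul(-113, Rational(-13, 7)) = Rational(1469, 7)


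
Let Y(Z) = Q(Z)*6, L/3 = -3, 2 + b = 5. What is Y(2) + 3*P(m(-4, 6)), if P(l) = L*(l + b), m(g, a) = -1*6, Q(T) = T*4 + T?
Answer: 141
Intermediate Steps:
b = 3 (b = -2 + 5 = 3)
L = -9 (L = 3*(-3) = -9)
Q(T) = 5*T (Q(T) = 4*T + T = 5*T)
m(g, a) = -6
Y(Z) = 30*Z (Y(Z) = (5*Z)*6 = 30*Z)
P(l) = -27 - 9*l (P(l) = -9*(l + 3) = -9*(3 + l) = -27 - 9*l)
Y(2) + 3*P(m(-4, 6)) = 30*2 + 3*(-27 - 9*(-6)) = 60 + 3*(-27 + 54) = 60 + 3*27 = 60 + 81 = 141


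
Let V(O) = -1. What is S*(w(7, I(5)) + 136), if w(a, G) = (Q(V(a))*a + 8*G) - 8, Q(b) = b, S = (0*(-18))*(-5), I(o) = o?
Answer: 0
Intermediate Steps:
S = 0 (S = 0*(-5) = 0)
w(a, G) = -8 - a + 8*G (w(a, G) = (-a + 8*G) - 8 = -8 - a + 8*G)
S*(w(7, I(5)) + 136) = 0*((-8 - 1*7 + 8*5) + 136) = 0*((-8 - 7 + 40) + 136) = 0*(25 + 136) = 0*161 = 0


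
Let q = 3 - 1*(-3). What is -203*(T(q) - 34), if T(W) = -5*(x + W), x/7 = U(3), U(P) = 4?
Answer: 41412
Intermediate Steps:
x = 28 (x = 7*4 = 28)
q = 6 (q = 3 + 3 = 6)
T(W) = -140 - 5*W (T(W) = -5*(28 + W) = -140 - 5*W)
-203*(T(q) - 34) = -203*((-140 - 5*6) - 34) = -203*((-140 - 30) - 34) = -203*(-170 - 34) = -203*(-204) = 41412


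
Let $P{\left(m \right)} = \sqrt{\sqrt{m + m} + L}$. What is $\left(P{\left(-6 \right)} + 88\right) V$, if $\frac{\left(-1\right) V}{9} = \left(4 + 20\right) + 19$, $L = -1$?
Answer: $-34056 - 387 \sqrt{-1 + 2 i \sqrt{3}} \approx -34498.0 - 587.27 i$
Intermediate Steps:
$V = -387$ ($V = - 9 \left(\left(4 + 20\right) + 19\right) = - 9 \left(24 + 19\right) = \left(-9\right) 43 = -387$)
$P{\left(m \right)} = \sqrt{-1 + \sqrt{2} \sqrt{m}}$ ($P{\left(m \right)} = \sqrt{\sqrt{m + m} - 1} = \sqrt{\sqrt{2 m} - 1} = \sqrt{\sqrt{2} \sqrt{m} - 1} = \sqrt{-1 + \sqrt{2} \sqrt{m}}$)
$\left(P{\left(-6 \right)} + 88\right) V = \left(\sqrt{-1 + \sqrt{2} \sqrt{-6}} + 88\right) \left(-387\right) = \left(\sqrt{-1 + \sqrt{2} i \sqrt{6}} + 88\right) \left(-387\right) = \left(\sqrt{-1 + 2 i \sqrt{3}} + 88\right) \left(-387\right) = \left(88 + \sqrt{-1 + 2 i \sqrt{3}}\right) \left(-387\right) = -34056 - 387 \sqrt{-1 + 2 i \sqrt{3}}$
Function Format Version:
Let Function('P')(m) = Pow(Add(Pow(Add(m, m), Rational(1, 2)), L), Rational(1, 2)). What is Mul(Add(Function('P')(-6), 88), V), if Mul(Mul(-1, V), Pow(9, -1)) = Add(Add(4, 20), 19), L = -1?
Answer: Add(-34056, Mul(-387, Pow(Add(-1, Mul(2, I, Pow(3, Rational(1, 2)))), Rational(1, 2)))) ≈ Add(-34498., Mul(-587.27, I))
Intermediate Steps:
V = -387 (V = Mul(-9, Add(Add(4, 20), 19)) = Mul(-9, Add(24, 19)) = Mul(-9, 43) = -387)
Function('P')(m) = Pow(Add(-1, Mul(Pow(2, Rational(1, 2)), Pow(m, Rational(1, 2)))), Rational(1, 2)) (Function('P')(m) = Pow(Add(Pow(Add(m, m), Rational(1, 2)), -1), Rational(1, 2)) = Pow(Add(Pow(Mul(2, m), Rational(1, 2)), -1), Rational(1, 2)) = Pow(Add(Mul(Pow(2, Rational(1, 2)), Pow(m, Rational(1, 2))), -1), Rational(1, 2)) = Pow(Add(-1, Mul(Pow(2, Rational(1, 2)), Pow(m, Rational(1, 2)))), Rational(1, 2)))
Mul(Add(Function('P')(-6), 88), V) = Mul(Add(Pow(Add(-1, Mul(Pow(2, Rational(1, 2)), Pow(-6, Rational(1, 2)))), Rational(1, 2)), 88), -387) = Mul(Add(Pow(Add(-1, Mul(Pow(2, Rational(1, 2)), Mul(I, Pow(6, Rational(1, 2))))), Rational(1, 2)), 88), -387) = Mul(Add(Pow(Add(-1, Mul(2, I, Pow(3, Rational(1, 2)))), Rational(1, 2)), 88), -387) = Mul(Add(88, Pow(Add(-1, Mul(2, I, Pow(3, Rational(1, 2)))), Rational(1, 2))), -387) = Add(-34056, Mul(-387, Pow(Add(-1, Mul(2, I, Pow(3, Rational(1, 2)))), Rational(1, 2))))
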